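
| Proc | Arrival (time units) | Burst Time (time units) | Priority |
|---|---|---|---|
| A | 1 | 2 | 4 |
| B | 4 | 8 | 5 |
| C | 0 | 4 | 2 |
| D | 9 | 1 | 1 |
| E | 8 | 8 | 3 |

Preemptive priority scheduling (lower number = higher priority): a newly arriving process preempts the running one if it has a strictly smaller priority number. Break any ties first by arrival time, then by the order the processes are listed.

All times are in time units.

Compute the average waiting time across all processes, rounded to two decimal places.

Gantt: | C 0-4 | A 4-6 | B 6-8 | E 8-9 | D 9-10 | E 10-17 | B 17-23 |
Completion: A=6  B=23  C=4  D=10  E=17
Turnaround (C−A): A=5  B=19  C=4  D=1  E=9
Waiting times: A=3, B=11, C=0, D=0, E=1
Average waiting = (3+11+0+0+1) / 5 = 15/5 = 3.00

3.00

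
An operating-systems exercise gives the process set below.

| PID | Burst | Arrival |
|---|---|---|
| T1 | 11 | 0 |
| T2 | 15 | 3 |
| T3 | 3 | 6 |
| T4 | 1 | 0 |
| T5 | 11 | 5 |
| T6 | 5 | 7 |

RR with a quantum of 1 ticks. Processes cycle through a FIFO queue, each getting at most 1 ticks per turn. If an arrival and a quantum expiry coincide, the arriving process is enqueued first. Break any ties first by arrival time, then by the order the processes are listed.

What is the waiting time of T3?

Schedule: | T1 0-1 | T4 1-2 | T1 2-3 | T2 3-4 | T1 4-5 | T2 5-6 | T5 6-7 | T1 7-8 | T3 8-9 | T2 9-10 | T6 10-11 | T5 11-12 | T1 12-13 | T3 13-14 | T2 14-15 | T6 15-16 | T5 16-17 | T1 17-18 | T3 18-19 | T2 19-20 | T6 20-21 | T5 21-22 | T1 22-23 | T2 23-24 | T6 24-25 | T5 25-26 | T1 26-27 | T2 27-28 | T6 28-29 | T5 29-30 | T1 30-31 | T2 31-32 | T5 32-33 | T1 33-34 | T2 34-35 | T5 35-36 | T1 36-37 | T2 37-38 | T5 38-39 | T2 39-40 | T5 40-41 | T2 41-42 | T5 42-43 | T2 43-46 |
Completion: T1=37  T2=46  T3=19  T4=2  T5=43  T6=29
Waiting(T3) = turnaround − burst = 13 − 3 = 10

10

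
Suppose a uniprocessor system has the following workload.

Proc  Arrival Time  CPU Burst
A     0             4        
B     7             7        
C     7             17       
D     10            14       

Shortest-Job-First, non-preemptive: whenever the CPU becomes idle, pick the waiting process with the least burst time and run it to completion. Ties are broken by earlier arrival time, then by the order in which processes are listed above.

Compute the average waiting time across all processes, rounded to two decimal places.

6.25

Gantt: | A 0-4 | idle 4-7 | B 7-14 | D 14-28 | C 28-45 |
Completion: A=4  B=14  C=45  D=28
Turnaround (C−A): A=4  B=7  C=38  D=18
Waiting times: A=0, B=0, C=21, D=4
Average waiting = (0+0+21+4) / 4 = 25/4 = 6.25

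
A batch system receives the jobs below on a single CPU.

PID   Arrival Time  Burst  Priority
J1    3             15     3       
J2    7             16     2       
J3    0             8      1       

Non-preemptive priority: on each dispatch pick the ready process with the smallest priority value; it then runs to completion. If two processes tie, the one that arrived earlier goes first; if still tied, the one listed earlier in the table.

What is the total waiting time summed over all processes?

22

Timeline: | J3 0-8 | J2 8-24 | J1 24-39 |
Completion: J1=39  J2=24  J3=8
Turnaround (C−A): J1=36  J2=17  J3=8
Waiting = turnaround − burst: J1=21, J2=1, J3=0
Total waiting = 21 + 1 + 0 = 22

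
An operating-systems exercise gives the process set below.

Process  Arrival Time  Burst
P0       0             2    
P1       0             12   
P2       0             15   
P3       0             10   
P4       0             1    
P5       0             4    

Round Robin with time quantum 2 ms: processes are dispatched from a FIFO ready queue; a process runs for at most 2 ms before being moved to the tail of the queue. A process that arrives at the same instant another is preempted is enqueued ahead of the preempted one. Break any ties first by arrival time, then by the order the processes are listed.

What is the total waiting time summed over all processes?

Timeline: | P0 0-2 | P1 2-4 | P2 4-6 | P3 6-8 | P4 8-9 | P5 9-11 | P1 11-13 | P2 13-15 | P3 15-17 | P5 17-19 | P1 19-21 | P2 21-23 | P3 23-25 | P1 25-27 | P2 27-29 | P3 29-31 | P1 31-33 | P2 33-35 | P3 35-37 | P1 37-39 | P2 39-44 |
Completion: P0=2  P1=39  P2=44  P3=37  P4=9  P5=19
Turnaround (C−A): P0=2  P1=39  P2=44  P3=37  P4=9  P5=19
Waiting = turnaround − burst: P0=0, P1=27, P2=29, P3=27, P4=8, P5=15
Total waiting = 0 + 27 + 29 + 27 + 8 + 15 = 106

106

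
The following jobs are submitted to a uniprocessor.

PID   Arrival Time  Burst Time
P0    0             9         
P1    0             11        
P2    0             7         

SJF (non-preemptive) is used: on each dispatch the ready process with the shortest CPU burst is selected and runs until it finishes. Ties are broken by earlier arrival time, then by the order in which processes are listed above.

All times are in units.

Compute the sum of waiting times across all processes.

Timeline: | P2 0-7 | P0 7-16 | P1 16-27 |
Completion: P0=16  P1=27  P2=7
Turnaround (C−A): P0=16  P1=27  P2=7
Waiting = turnaround − burst: P0=7, P1=16, P2=0
Total waiting = 7 + 16 + 0 = 23

23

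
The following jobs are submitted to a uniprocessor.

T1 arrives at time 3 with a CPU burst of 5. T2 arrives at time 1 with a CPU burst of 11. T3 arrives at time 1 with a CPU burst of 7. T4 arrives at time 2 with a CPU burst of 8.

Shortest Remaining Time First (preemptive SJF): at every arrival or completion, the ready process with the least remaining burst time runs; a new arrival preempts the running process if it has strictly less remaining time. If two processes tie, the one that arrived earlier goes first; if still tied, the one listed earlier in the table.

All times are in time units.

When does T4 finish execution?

21

Timeline: | idle 0-1 | T3 1-8 | T1 8-13 | T4 13-21 | T2 21-32 |
Completion: T1=13  T2=32  T3=8  T4=21
Turnaround (C−A): T1=10  T2=31  T3=7  T4=19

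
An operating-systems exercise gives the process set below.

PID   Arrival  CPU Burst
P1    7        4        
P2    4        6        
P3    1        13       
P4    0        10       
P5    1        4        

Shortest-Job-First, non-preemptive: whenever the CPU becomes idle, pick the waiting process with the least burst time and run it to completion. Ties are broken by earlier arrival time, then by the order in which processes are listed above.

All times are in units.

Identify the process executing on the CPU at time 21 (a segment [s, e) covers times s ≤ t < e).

Timeline: | P4 0-10 | P5 10-14 | P1 14-18 | P2 18-24 | P3 24-37 |
Completion: P1=18  P2=24  P3=37  P4=10  P5=14

P2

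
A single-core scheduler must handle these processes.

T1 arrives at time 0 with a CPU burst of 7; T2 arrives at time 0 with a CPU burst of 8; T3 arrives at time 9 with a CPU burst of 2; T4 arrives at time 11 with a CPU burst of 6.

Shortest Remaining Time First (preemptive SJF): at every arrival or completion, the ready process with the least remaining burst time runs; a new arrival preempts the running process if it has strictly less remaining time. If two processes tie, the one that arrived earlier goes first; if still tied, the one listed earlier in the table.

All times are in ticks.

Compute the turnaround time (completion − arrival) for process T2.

Schedule: | T1 0-7 | T2 7-9 | T3 9-11 | T2 11-17 | T4 17-23 |
Completion: T1=7  T2=17  T3=11  T4=23
Turnaround (C−A): T1=7  T2=17  T3=2  T4=12
Turnaround(T2) = completion − arrival = 17 − 0 = 17

17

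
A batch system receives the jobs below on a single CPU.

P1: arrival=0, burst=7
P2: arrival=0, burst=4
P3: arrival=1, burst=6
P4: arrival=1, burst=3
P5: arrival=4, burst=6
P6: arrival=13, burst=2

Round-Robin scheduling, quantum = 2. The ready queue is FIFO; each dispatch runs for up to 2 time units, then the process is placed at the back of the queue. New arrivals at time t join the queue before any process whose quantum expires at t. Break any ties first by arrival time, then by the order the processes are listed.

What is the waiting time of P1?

Gantt: | P1 0-2 | P2 2-4 | P3 4-6 | P4 6-8 | P1 8-10 | P5 10-12 | P2 12-14 | P3 14-16 | P4 16-17 | P1 17-19 | P5 19-21 | P6 21-23 | P3 23-25 | P1 25-26 | P5 26-28 |
Completion: P1=26  P2=14  P3=25  P4=17  P5=28  P6=23
Waiting(P1) = turnaround − burst = 26 − 7 = 19

19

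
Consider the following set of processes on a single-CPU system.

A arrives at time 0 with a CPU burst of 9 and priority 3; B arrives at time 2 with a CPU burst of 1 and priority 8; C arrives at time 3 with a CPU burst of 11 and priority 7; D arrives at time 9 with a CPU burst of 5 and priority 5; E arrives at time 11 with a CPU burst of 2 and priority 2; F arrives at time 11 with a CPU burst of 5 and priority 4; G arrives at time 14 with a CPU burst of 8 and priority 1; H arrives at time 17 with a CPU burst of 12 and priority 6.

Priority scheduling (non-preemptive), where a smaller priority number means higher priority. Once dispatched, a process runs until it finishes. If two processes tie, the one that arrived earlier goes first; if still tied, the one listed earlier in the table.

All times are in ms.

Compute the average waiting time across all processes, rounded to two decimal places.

Gantt: | A 0-9 | D 9-14 | G 14-22 | E 22-24 | F 24-29 | H 29-41 | C 41-52 | B 52-53 |
Completion: A=9  B=53  C=52  D=14  E=24  F=29  G=22  H=41
Turnaround (C−A): A=9  B=51  C=49  D=5  E=13  F=18  G=8  H=24
Waiting times: A=0, B=50, C=38, D=0, E=11, F=13, G=0, H=12
Average waiting = (0+50+38+0+11+13+0+12) / 8 = 124/8 = 15.50

15.50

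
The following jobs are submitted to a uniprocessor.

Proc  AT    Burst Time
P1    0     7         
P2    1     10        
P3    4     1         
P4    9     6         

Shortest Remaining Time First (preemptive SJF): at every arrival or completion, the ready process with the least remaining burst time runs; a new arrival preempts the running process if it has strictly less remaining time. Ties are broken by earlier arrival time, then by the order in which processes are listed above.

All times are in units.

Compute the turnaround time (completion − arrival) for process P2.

23

Gantt: | P1 0-4 | P3 4-5 | P1 5-8 | P2 8-9 | P4 9-15 | P2 15-24 |
Completion: P1=8  P2=24  P3=5  P4=15
Turnaround (C−A): P1=8  P2=23  P3=1  P4=6
Turnaround(P2) = completion − arrival = 24 − 1 = 23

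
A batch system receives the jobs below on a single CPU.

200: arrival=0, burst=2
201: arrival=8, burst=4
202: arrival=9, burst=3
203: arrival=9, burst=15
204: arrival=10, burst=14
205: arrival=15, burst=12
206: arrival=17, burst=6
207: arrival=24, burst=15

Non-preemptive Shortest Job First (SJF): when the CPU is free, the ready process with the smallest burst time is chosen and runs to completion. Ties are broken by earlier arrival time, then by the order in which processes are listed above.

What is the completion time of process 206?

Timeline: | 200 0-2 | idle 2-8 | 201 8-12 | 202 12-15 | 205 15-27 | 206 27-33 | 204 33-47 | 203 47-62 | 207 62-77 |
Completion: 200=2  201=12  202=15  203=62  204=47  205=27  206=33  207=77

33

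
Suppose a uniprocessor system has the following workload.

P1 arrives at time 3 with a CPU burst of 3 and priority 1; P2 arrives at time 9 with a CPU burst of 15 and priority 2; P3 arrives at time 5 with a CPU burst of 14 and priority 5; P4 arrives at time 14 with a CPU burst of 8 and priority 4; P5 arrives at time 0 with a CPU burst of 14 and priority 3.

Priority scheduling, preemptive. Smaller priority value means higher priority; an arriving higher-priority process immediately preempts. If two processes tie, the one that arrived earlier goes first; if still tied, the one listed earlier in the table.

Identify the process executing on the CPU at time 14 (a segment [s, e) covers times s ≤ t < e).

P2

Gantt: | P5 0-3 | P1 3-6 | P5 6-9 | P2 9-24 | P5 24-32 | P4 32-40 | P3 40-54 |
Completion: P1=6  P2=24  P3=54  P4=40  P5=32
Turnaround (C−A): P1=3  P2=15  P3=49  P4=26  P5=32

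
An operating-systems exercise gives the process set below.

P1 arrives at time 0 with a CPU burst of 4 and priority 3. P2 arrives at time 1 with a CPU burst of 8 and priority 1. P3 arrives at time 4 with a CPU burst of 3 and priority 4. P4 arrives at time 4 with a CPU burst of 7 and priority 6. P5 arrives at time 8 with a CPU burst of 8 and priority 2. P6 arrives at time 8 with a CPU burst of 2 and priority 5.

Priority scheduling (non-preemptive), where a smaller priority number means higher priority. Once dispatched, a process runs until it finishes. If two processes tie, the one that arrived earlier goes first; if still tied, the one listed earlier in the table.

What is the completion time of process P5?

20

Schedule: | P1 0-4 | P2 4-12 | P5 12-20 | P3 20-23 | P6 23-25 | P4 25-32 |
Completion: P1=4  P2=12  P3=23  P4=32  P5=20  P6=25
Turnaround (C−A): P1=4  P2=11  P3=19  P4=28  P5=12  P6=17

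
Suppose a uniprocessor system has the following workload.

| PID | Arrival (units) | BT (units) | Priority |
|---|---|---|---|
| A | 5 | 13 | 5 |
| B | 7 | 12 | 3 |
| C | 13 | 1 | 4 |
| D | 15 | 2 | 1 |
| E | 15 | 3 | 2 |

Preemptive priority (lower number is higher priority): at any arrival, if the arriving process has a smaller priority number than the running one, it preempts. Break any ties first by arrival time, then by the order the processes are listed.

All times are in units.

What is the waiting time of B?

Gantt: | idle 0-5 | A 5-7 | B 7-15 | D 15-17 | E 17-20 | B 20-24 | C 24-25 | A 25-36 |
Completion: A=36  B=24  C=25  D=17  E=20
Waiting(B) = turnaround − burst = 17 − 12 = 5

5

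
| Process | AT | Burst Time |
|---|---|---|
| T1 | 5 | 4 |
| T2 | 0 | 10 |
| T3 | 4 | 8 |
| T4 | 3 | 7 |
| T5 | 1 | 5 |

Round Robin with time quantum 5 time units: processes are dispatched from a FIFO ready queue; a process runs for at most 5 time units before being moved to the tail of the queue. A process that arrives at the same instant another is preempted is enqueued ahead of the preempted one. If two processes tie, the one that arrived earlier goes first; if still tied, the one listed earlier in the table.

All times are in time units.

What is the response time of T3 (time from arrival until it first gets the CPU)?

Gantt: | T2 0-5 | T5 5-10 | T4 10-15 | T3 15-20 | T1 20-24 | T2 24-29 | T4 29-31 | T3 31-34 |
Completion: T1=24  T2=29  T3=34  T4=31  T5=10
Response(T3) = first start − arrival = 15 − 4 = 11

11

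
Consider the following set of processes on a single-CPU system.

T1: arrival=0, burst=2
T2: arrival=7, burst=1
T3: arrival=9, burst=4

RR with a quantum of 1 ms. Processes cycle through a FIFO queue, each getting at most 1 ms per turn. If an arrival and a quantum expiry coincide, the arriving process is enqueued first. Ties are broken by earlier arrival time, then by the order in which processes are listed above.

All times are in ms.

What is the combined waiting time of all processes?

Timeline: | T1 0-2 | idle 2-7 | T2 7-8 | idle 8-9 | T3 9-13 |
Completion: T1=2  T2=8  T3=13
Turnaround (C−A): T1=2  T2=1  T3=4
Waiting = turnaround − burst: T1=0, T2=0, T3=0
Total waiting = 0 + 0 + 0 = 0

0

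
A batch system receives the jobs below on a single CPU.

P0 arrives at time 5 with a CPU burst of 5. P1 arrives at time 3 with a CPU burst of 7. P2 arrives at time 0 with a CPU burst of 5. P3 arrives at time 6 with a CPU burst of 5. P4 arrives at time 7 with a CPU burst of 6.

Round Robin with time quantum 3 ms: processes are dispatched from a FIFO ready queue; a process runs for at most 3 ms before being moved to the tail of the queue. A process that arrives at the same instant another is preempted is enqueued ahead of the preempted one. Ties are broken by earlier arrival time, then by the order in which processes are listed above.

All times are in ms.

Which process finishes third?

Timeline: | P2 0-3 | P1 3-6 | P2 6-8 | P0 8-11 | P3 11-14 | P1 14-17 | P4 17-20 | P0 20-22 | P3 22-24 | P1 24-25 | P4 25-28 |
Completion: P0=22  P1=25  P2=8  P3=24  P4=28
Finish order: P2 → P0 → P3 → P1 → P4

P3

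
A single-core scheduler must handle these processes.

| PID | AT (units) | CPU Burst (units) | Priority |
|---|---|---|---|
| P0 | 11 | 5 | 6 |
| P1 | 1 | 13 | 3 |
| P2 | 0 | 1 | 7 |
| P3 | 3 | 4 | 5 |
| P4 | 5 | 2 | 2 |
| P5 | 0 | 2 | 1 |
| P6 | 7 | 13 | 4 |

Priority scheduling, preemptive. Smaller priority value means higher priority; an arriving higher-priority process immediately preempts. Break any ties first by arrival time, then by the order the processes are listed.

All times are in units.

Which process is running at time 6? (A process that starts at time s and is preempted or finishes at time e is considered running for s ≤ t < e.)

P4

Schedule: | P5 0-2 | P1 2-5 | P4 5-7 | P1 7-17 | P6 17-30 | P3 30-34 | P0 34-39 | P2 39-40 |
Completion: P0=39  P1=17  P2=40  P3=34  P4=7  P5=2  P6=30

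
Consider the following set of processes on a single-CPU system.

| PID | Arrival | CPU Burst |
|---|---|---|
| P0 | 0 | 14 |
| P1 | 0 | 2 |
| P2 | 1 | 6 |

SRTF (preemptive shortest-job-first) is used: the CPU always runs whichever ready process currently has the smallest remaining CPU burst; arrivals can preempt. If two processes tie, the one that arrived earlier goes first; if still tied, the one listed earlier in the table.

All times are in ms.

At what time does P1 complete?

Gantt: | P1 0-2 | P2 2-8 | P0 8-22 |
Completion: P0=22  P1=2  P2=8
Turnaround (C−A): P0=22  P1=2  P2=7

2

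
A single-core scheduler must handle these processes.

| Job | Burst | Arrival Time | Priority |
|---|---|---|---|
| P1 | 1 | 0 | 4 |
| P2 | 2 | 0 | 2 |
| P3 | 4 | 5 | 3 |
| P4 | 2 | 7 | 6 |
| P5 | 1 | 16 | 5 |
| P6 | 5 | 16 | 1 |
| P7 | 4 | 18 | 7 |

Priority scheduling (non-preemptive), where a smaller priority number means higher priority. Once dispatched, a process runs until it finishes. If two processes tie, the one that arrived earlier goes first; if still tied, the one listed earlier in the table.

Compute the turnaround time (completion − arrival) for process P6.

Timeline: | P2 0-2 | P1 2-3 | idle 3-5 | P3 5-9 | P4 9-11 | idle 11-16 | P6 16-21 | P5 21-22 | P7 22-26 |
Completion: P1=3  P2=2  P3=9  P4=11  P5=22  P6=21  P7=26
Turnaround (C−A): P1=3  P2=2  P3=4  P4=4  P5=6  P6=5  P7=8
Turnaround(P6) = completion − arrival = 21 − 16 = 5

5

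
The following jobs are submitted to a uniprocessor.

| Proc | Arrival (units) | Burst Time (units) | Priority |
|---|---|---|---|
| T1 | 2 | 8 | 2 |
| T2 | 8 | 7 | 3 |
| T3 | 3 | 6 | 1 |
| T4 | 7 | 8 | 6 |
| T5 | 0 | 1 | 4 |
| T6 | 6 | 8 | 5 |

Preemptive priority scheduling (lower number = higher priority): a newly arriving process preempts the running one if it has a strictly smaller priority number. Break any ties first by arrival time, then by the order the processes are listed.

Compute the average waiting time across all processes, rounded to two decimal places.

9.17

Gantt: | T5 0-1 | idle 1-2 | T1 2-3 | T3 3-9 | T1 9-16 | T2 16-23 | T6 23-31 | T4 31-39 |
Completion: T1=16  T2=23  T3=9  T4=39  T5=1  T6=31
Turnaround (C−A): T1=14  T2=15  T3=6  T4=32  T5=1  T6=25
Waiting times: T1=6, T2=8, T3=0, T4=24, T5=0, T6=17
Average waiting = (6+8+0+24+0+17) / 6 = 55/6 = 9.17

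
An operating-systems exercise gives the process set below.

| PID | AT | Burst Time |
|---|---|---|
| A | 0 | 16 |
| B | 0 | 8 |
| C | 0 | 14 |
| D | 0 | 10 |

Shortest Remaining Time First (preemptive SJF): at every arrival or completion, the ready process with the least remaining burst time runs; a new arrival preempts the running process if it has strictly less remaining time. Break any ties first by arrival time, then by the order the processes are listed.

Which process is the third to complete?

Gantt: | B 0-8 | D 8-18 | C 18-32 | A 32-48 |
Completion: A=48  B=8  C=32  D=18
Turnaround (C−A): A=48  B=8  C=32  D=18
Finish order: B → D → C → A

C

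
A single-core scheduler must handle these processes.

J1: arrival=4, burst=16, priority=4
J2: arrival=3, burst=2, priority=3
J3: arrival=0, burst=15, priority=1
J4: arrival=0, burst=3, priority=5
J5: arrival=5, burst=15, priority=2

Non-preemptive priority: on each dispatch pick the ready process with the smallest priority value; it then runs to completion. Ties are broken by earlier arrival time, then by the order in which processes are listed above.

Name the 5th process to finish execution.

Gantt: | J3 0-15 | J5 15-30 | J2 30-32 | J1 32-48 | J4 48-51 |
Completion: J1=48  J2=32  J3=15  J4=51  J5=30
Finish order: J3 → J5 → J2 → J1 → J4

J4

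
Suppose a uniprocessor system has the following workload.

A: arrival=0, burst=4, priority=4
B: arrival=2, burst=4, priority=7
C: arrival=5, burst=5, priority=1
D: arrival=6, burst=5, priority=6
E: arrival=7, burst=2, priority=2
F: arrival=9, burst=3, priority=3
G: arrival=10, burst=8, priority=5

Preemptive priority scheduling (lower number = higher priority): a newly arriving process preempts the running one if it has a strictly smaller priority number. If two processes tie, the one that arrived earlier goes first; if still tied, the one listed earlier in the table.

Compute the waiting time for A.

0

Gantt: | A 0-4 | B 4-5 | C 5-10 | E 10-12 | F 12-15 | G 15-23 | D 23-28 | B 28-31 |
Completion: A=4  B=31  C=10  D=28  E=12  F=15  G=23
Turnaround (C−A): A=4  B=29  C=5  D=22  E=5  F=6  G=13
Waiting(A) = turnaround − burst = 4 − 4 = 0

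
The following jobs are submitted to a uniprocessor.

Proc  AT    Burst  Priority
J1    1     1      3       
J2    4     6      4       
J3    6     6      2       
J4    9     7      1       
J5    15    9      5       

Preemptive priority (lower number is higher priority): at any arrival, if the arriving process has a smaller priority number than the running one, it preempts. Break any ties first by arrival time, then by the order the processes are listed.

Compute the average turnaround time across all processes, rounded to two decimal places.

11.40

Timeline: | idle 0-1 | J1 1-2 | idle 2-4 | J2 4-6 | J3 6-9 | J4 9-16 | J3 16-19 | J2 19-23 | J5 23-32 |
Completion: J1=2  J2=23  J3=19  J4=16  J5=32
Turnaround (C−A): J1=1  J2=19  J3=13  J4=7  J5=17
Turnaround times: J1=1, J2=19, J3=13, J4=7, J5=17
Average turnaround = (1+19+13+7+17) / 5 = 57/5 = 11.40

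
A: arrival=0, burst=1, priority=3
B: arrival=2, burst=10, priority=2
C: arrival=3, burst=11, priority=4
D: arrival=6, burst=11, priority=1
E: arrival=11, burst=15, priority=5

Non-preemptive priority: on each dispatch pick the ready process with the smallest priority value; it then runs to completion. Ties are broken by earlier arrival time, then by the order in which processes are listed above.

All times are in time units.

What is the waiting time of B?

Schedule: | A 0-1 | idle 1-2 | B 2-12 | D 12-23 | C 23-34 | E 34-49 |
Completion: A=1  B=12  C=34  D=23  E=49
Turnaround (C−A): A=1  B=10  C=31  D=17  E=38
Waiting(B) = turnaround − burst = 10 − 10 = 0

0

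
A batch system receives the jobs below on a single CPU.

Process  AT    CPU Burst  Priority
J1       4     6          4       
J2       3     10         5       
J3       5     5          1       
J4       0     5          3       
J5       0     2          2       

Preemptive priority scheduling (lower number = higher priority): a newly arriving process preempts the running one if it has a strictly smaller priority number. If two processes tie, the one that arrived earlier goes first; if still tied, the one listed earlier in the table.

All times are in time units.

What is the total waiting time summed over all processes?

Schedule: | J5 0-2 | J4 2-5 | J3 5-10 | J4 10-12 | J1 12-18 | J2 18-28 |
Completion: J1=18  J2=28  J3=10  J4=12  J5=2
Waiting = turnaround − burst: J1=8, J2=15, J3=0, J4=7, J5=0
Total waiting = 8 + 15 + 0 + 7 + 0 = 30

30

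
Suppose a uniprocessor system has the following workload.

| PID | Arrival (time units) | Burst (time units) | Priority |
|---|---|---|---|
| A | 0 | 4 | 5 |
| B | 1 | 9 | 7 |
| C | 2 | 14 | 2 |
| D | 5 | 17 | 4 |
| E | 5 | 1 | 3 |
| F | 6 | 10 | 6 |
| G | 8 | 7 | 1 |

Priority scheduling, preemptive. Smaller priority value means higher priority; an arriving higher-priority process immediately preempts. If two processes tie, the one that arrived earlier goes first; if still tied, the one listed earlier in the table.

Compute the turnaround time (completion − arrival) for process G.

7

Gantt: | A 0-2 | C 2-8 | G 8-15 | C 15-23 | E 23-24 | D 24-41 | A 41-43 | F 43-53 | B 53-62 |
Completion: A=43  B=62  C=23  D=41  E=24  F=53  G=15
Turnaround (C−A): A=43  B=61  C=21  D=36  E=19  F=47  G=7
Turnaround(G) = completion − arrival = 15 − 8 = 7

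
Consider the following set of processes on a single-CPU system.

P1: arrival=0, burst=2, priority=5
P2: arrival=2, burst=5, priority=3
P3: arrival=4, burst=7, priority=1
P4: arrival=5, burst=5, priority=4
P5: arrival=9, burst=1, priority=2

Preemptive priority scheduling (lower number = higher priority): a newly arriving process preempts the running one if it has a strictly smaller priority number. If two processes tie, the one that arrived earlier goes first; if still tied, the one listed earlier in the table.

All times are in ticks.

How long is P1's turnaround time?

2

Schedule: | P1 0-2 | P2 2-4 | P3 4-11 | P5 11-12 | P2 12-15 | P4 15-20 |
Completion: P1=2  P2=15  P3=11  P4=20  P5=12
Turnaround (C−A): P1=2  P2=13  P3=7  P4=15  P5=3
Turnaround(P1) = completion − arrival = 2 − 0 = 2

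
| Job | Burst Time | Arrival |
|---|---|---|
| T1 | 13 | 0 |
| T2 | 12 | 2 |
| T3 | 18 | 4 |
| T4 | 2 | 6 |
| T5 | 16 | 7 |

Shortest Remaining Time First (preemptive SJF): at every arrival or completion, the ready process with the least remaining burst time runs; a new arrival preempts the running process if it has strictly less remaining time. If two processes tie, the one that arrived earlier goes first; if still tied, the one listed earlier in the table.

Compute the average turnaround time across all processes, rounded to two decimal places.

27.00

Gantt: | T1 0-6 | T4 6-8 | T1 8-15 | T2 15-27 | T5 27-43 | T3 43-61 |
Completion: T1=15  T2=27  T3=61  T4=8  T5=43
Turnaround (C−A): T1=15  T2=25  T3=57  T4=2  T5=36
Turnaround times: T1=15, T2=25, T3=57, T4=2, T5=36
Average turnaround = (15+25+57+2+36) / 5 = 135/5 = 27.00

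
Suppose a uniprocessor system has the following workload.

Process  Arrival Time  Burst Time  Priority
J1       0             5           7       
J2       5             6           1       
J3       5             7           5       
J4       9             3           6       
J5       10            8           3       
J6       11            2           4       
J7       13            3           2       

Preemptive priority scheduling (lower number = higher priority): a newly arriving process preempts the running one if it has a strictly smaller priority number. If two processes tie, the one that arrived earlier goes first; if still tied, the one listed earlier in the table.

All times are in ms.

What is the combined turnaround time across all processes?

90

Schedule: | J1 0-5 | J2 5-11 | J5 11-13 | J7 13-16 | J5 16-22 | J6 22-24 | J3 24-31 | J4 31-34 |
Completion: J1=5  J2=11  J3=31  J4=34  J5=22  J6=24  J7=16
Turnaround = completion − arrival: J1=5, J2=6, J3=26, J4=25, J5=12, J6=13, J7=3
Total turnaround = 5 + 6 + 26 + 25 + 12 + 13 + 3 = 90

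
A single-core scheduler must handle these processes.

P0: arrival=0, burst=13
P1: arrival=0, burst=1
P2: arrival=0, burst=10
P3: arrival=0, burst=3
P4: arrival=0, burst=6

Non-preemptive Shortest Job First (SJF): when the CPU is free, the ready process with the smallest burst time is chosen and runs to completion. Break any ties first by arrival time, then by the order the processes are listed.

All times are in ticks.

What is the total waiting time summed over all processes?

35

Gantt: | P1 0-1 | P3 1-4 | P4 4-10 | P2 10-20 | P0 20-33 |
Completion: P0=33  P1=1  P2=20  P3=4  P4=10
Waiting = turnaround − burst: P0=20, P1=0, P2=10, P3=1, P4=4
Total waiting = 20 + 0 + 10 + 1 + 4 = 35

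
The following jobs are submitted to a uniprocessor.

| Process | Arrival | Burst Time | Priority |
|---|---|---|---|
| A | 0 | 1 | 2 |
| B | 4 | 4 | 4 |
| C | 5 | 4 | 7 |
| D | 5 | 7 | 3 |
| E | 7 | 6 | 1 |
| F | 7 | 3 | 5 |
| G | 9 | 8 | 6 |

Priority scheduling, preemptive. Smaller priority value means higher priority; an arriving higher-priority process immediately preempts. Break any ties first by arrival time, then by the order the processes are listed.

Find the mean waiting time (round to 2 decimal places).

Gantt: | A 0-1 | idle 1-4 | B 4-5 | D 5-7 | E 7-13 | D 13-18 | B 18-21 | F 21-24 | G 24-32 | C 32-36 |
Completion: A=1  B=21  C=36  D=18  E=13  F=24  G=32
Waiting times: A=0, B=13, C=27, D=6, E=0, F=14, G=15
Average waiting = (0+13+27+6+0+14+15) / 7 = 75/7 = 10.71

10.71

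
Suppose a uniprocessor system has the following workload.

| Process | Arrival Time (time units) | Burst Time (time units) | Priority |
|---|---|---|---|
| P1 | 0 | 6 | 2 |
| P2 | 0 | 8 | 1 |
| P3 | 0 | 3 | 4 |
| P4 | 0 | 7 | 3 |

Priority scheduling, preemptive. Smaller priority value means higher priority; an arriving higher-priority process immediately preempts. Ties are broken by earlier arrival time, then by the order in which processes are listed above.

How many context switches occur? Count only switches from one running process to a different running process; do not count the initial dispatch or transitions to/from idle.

3

Schedule: | P2 0-8 | P1 8-14 | P4 14-21 | P3 21-24 |
Completion: P1=14  P2=8  P3=24  P4=21
Turnaround (C−A): P1=14  P2=8  P3=24  P4=21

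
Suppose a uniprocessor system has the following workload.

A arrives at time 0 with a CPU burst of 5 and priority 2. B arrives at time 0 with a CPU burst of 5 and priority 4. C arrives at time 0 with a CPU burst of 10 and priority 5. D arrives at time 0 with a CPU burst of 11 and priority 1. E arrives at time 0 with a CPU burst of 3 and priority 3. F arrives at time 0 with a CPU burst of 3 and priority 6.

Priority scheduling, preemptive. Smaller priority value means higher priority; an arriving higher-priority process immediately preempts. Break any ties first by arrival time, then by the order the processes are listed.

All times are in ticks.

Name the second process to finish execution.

A

Timeline: | D 0-11 | A 11-16 | E 16-19 | B 19-24 | C 24-34 | F 34-37 |
Completion: A=16  B=24  C=34  D=11  E=19  F=37
Finish order: D → A → E → B → C → F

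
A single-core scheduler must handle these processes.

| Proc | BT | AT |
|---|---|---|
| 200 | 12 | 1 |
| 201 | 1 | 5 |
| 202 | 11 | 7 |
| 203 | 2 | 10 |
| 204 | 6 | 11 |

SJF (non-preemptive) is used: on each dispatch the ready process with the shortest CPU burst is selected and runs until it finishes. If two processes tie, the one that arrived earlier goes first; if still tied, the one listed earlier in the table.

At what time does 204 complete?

22

Gantt: | idle 0-1 | 200 1-13 | 201 13-14 | 203 14-16 | 204 16-22 | 202 22-33 |
Completion: 200=13  201=14  202=33  203=16  204=22
Turnaround (C−A): 200=12  201=9  202=26  203=6  204=11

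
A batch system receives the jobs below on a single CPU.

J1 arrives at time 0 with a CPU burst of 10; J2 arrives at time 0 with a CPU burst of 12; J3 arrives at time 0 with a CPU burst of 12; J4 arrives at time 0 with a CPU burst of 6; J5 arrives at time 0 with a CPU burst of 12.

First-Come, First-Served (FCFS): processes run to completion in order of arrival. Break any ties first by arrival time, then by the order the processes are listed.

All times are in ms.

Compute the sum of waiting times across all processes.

Schedule: | J1 0-10 | J2 10-22 | J3 22-34 | J4 34-40 | J5 40-52 |
Completion: J1=10  J2=22  J3=34  J4=40  J5=52
Waiting = turnaround − burst: J1=0, J2=10, J3=22, J4=34, J5=40
Total waiting = 0 + 10 + 22 + 34 + 40 = 106

106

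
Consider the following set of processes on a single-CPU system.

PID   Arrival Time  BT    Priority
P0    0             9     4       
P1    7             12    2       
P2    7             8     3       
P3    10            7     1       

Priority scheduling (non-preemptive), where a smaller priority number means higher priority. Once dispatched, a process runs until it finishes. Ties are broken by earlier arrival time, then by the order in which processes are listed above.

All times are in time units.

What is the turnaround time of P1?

Schedule: | P0 0-9 | P1 9-21 | P3 21-28 | P2 28-36 |
Completion: P0=9  P1=21  P2=36  P3=28
Turnaround (C−A): P0=9  P1=14  P2=29  P3=18
Turnaround(P1) = completion − arrival = 21 − 7 = 14

14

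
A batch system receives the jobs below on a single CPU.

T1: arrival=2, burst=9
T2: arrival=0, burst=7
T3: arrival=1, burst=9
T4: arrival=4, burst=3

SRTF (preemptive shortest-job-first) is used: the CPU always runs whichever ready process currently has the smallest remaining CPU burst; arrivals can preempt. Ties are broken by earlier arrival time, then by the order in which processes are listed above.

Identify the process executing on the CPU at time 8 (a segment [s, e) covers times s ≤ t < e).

T4

Gantt: | T2 0-7 | T4 7-10 | T3 10-19 | T1 19-28 |
Completion: T1=28  T2=7  T3=19  T4=10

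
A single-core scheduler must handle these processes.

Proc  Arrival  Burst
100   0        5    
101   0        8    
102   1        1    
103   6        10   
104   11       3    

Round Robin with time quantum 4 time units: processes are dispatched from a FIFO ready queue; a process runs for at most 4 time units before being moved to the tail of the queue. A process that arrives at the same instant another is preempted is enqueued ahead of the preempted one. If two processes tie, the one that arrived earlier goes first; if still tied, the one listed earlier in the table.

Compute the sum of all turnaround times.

67

Schedule: | 100 0-4 | 101 4-8 | 102 8-9 | 100 9-10 | 103 10-14 | 101 14-18 | 104 18-21 | 103 21-27 |
Completion: 100=10  101=18  102=9  103=27  104=21
Turnaround = completion − arrival: 100=10, 101=18, 102=8, 103=21, 104=10
Total turnaround = 10 + 18 + 8 + 21 + 10 = 67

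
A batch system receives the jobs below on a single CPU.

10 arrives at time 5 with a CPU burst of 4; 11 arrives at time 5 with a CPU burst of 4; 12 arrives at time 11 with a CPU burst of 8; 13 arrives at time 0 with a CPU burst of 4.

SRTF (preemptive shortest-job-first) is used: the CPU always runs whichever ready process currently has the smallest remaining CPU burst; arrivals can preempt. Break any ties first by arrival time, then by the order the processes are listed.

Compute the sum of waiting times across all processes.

Schedule: | 13 0-4 | idle 4-5 | 10 5-9 | 11 9-13 | 12 13-21 |
Completion: 10=9  11=13  12=21  13=4
Turnaround (C−A): 10=4  11=8  12=10  13=4
Waiting = turnaround − burst: 10=0, 11=4, 12=2, 13=0
Total waiting = 0 + 4 + 2 + 0 = 6

6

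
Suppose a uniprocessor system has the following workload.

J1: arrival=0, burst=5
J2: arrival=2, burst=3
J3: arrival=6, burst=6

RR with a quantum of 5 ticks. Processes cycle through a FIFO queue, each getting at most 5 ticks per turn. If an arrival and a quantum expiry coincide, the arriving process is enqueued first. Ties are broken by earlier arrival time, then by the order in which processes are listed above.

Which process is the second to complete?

J2

Schedule: | J1 0-5 | J2 5-8 | J3 8-14 |
Completion: J1=5  J2=8  J3=14
Finish order: J1 → J2 → J3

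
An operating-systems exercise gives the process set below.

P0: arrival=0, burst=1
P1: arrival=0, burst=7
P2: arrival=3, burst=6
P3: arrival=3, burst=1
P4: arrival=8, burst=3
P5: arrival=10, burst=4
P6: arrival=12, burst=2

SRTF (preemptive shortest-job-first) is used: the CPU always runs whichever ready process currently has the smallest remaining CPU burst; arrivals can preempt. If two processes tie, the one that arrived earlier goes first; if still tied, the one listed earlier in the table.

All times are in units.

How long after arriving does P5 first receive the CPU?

4

Gantt: | P0 0-1 | P1 1-3 | P3 3-4 | P1 4-9 | P4 9-12 | P6 12-14 | P5 14-18 | P2 18-24 |
Completion: P0=1  P1=9  P2=24  P3=4  P4=12  P5=18  P6=14
Turnaround (C−A): P0=1  P1=9  P2=21  P3=1  P4=4  P5=8  P6=2
Response(P5) = first start − arrival = 14 − 10 = 4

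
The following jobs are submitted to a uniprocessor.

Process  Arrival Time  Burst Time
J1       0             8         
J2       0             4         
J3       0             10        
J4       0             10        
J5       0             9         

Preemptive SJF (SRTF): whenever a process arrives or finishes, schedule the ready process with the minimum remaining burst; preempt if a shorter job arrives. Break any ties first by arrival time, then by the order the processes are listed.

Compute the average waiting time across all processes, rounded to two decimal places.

13.60

Timeline: | J2 0-4 | J1 4-12 | J5 12-21 | J3 21-31 | J4 31-41 |
Completion: J1=12  J2=4  J3=31  J4=41  J5=21
Waiting times: J1=4, J2=0, J3=21, J4=31, J5=12
Average waiting = (4+0+21+31+12) / 5 = 68/5 = 13.60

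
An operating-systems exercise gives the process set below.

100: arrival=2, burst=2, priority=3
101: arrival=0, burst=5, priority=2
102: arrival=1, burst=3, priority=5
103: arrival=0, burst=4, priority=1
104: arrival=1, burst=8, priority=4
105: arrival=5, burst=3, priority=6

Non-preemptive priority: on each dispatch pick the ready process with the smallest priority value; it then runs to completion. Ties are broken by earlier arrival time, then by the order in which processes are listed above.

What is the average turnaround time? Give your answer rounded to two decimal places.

Gantt: | 103 0-4 | 101 4-9 | 100 9-11 | 104 11-19 | 102 19-22 | 105 22-25 |
Completion: 100=11  101=9  102=22  103=4  104=19  105=25
Turnaround times: 100=9, 101=9, 102=21, 103=4, 104=18, 105=20
Average turnaround = (9+9+21+4+18+20) / 6 = 81/6 = 13.50

13.50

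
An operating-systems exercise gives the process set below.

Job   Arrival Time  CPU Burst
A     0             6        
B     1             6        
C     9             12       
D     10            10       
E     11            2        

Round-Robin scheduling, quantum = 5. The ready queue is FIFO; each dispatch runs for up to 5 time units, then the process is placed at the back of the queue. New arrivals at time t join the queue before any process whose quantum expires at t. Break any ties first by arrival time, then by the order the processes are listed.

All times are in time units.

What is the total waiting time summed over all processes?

60

Schedule: | A 0-5 | B 5-10 | A 10-11 | C 11-16 | D 16-21 | B 21-22 | E 22-24 | C 24-29 | D 29-34 | C 34-36 |
Completion: A=11  B=22  C=36  D=34  E=24
Turnaround (C−A): A=11  B=21  C=27  D=24  E=13
Waiting = turnaround − burst: A=5, B=15, C=15, D=14, E=11
Total waiting = 5 + 15 + 15 + 14 + 11 = 60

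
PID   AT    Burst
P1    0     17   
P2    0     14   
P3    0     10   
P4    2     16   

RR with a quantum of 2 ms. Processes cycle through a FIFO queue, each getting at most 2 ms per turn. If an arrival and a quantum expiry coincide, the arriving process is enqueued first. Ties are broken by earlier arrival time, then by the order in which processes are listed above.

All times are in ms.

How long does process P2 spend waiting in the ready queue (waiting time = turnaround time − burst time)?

Schedule: | P1 0-2 | P2 2-4 | P3 4-6 | P4 6-8 | P1 8-10 | P2 10-12 | P3 12-14 | P4 14-16 | P1 16-18 | P2 18-20 | P3 20-22 | P4 22-24 | P1 24-26 | P2 26-28 | P3 28-30 | P4 30-32 | P1 32-34 | P2 34-36 | P3 36-38 | P4 38-40 | P1 40-42 | P2 42-44 | P4 44-46 | P1 46-48 | P2 48-50 | P4 50-52 | P1 52-54 | P4 54-56 | P1 56-57 |
Completion: P1=57  P2=50  P3=38  P4=56
Turnaround (C−A): P1=57  P2=50  P3=38  P4=54
Waiting(P2) = turnaround − burst = 50 − 14 = 36

36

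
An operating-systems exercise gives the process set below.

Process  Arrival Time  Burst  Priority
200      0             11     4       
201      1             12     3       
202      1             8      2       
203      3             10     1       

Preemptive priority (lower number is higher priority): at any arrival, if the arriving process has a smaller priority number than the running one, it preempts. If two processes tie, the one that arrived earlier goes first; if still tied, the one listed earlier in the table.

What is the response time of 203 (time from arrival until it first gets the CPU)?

0

Gantt: | 200 0-1 | 202 1-3 | 203 3-13 | 202 13-19 | 201 19-31 | 200 31-41 |
Completion: 200=41  201=31  202=19  203=13
Response(203) = first start − arrival = 3 − 3 = 0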